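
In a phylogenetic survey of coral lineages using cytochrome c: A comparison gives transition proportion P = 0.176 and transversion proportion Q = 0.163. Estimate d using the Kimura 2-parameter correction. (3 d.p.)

Under the Kimura two-parameter model, d = −½ ln(1 − 2P − Q) − ¼ ln(1 − 2Q).
1 − 2P − Q = 0.485, giving −½ ln(0.485) = 0.361803.
1 − 2Q = 0.674, giving −¼ ln(0.674) = 0.098631.
d = 0.361803 + 0.098631 = 0.460434.

0.460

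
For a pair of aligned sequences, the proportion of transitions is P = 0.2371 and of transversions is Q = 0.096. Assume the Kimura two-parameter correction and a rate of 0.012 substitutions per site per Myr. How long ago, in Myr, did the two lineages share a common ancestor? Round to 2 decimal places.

19.81

Under the Kimura two-parameter model, d = −½ ln(1 − 2P − Q) − ¼ ln(1 − 2Q).
1 − 2P − Q = 0.4298, giving −½ ln(0.4298) = 0.422218.
1 − 2Q = 0.808, giving −¼ ln(0.808) = 0.053298.
d = 0.422218 + 0.053298 = 0.475516.
Under a molecular clock d = 2μt, so t = d/(2μ) = 0.475516 / (2 × 0.012) = 19.81 Myr.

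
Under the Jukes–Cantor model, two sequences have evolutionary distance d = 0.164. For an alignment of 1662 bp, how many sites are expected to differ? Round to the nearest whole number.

Invert JC69: p = (3/4)(1 − e^(−4d/3)) = 0.75 × (1 − e^(-0.218667)) = 0.75 × (1 − 0.803589) = 0.147308.
Expected differing sites = pL ≈ 0.147308 × 1662 = 244.825896 ≈ 245.

245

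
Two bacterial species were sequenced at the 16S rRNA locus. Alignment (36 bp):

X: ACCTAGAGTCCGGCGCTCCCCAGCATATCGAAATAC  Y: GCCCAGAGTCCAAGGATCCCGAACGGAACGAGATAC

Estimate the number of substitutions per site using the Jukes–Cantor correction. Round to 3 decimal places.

0.441

The sequences differ at 12 of 36 sites, so p = 12/36 ≈ 0.333333.
d = −(3/4) ln(1 − 4p/3) = −0.75 ln(1 − 0.444444) = −0.75 ln(0.555556)
  = −0.75 × (-0.587786) = 0.440840 substitutions/site.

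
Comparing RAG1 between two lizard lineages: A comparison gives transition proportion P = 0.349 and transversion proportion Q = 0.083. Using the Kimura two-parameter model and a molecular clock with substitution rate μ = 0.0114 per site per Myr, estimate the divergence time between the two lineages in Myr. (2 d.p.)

35.29

Under the Kimura two-parameter model, d = −½ ln(1 − 2P − Q) − ¼ ln(1 − 2Q).
1 − 2P − Q = 0.219, giving −½ ln(0.219) = 0.759342.
1 − 2Q = 0.834, giving −¼ ln(0.834) = 0.045380.
d = 0.759342 + 0.045380 = 0.804722.
Under a molecular clock d = 2μt, so t = d/(2μ) = 0.804722 / (2 × 0.0114) = 35.29 Myr.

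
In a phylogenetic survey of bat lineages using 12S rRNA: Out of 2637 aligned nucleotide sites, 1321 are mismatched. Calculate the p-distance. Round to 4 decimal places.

0.5009

p = 1321/2637 = 0.500948… ≈ 0.5009 (to 4 d.p.).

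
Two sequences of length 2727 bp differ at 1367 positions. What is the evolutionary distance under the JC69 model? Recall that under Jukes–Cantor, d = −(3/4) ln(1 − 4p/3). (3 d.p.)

0.828

p = 1367/2727 ≈ 0.501283.
d = −(3/4) ln(1 − 4p/3) = −0.75 ln(1 − 0.668377) = −0.75 ln(0.331623)
  = −0.75 × (-1.103756) = 0.827817 substitutions/site.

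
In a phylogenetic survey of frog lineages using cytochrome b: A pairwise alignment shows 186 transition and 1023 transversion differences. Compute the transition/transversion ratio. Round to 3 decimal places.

0.182

R = 186/1023 = 0.181818… ≈ 0.182 (to 3 d.p.).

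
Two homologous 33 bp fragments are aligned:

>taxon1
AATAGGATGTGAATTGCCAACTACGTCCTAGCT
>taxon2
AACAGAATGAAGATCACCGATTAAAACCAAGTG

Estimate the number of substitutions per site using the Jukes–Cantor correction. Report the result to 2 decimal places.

0.70

The sequences differ at 15 of 33 sites, so p = 15/33 ≈ 0.454545.
d = −(3/4) ln(1 − 4p/3) = −0.75 ln(1 − 0.60606) = −0.75 ln(0.39394)
  = −0.75 × (-0.931557) = 0.698668 substitutions/site.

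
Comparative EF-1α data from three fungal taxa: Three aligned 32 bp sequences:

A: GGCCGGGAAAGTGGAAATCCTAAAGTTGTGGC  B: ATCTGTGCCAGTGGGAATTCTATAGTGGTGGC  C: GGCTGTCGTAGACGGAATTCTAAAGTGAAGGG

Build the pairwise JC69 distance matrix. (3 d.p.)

A–B: 10/32 sites differ → p = 0.3125, d = −0.75 ln(1 − 0.416667) = 0.404248 ≈ 0.404.
A–C: 13/32 sites differ → p = 0.40625, d = −0.75 ln(1 − 0.541667) = 0.585119 ≈ 0.585.
B–C: 11/32 sites differ → p = 0.34375, d = −0.75 ln(1 − 0.458333) = 0.459828 ≈ 0.460.

d(A,B) = 0.404, d(A,C) = 0.585, d(B,C) = 0.460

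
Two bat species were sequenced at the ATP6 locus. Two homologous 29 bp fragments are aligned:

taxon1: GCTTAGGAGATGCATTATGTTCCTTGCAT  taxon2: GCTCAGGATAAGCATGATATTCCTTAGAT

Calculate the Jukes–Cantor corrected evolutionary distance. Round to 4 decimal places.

The sequences differ at 7 of 29 sites (4, 9, 11, 16, 19, 26, 27), so p = 7/29 ≈ 0.241379.
d = −(3/4) ln(1 − 4p/3) = −0.75 ln(1 − 0.321839) = −0.75 ln(0.678161)
  = −0.75 × (-0.388371) = 0.291278 substitutions/site.

0.2913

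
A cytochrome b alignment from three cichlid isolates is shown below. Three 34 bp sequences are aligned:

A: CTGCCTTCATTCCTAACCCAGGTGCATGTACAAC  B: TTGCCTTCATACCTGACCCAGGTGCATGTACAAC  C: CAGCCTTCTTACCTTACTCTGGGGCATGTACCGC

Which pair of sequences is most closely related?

A and B

A–B: 3/34 differ, p = 0.088, d = 0.094.
A–C: 9/34 differ, p = 0.265, d = 0.326.
B–C: 9/34 differ, p = 0.265, d = 0.326.
The smallest distance is between A and B.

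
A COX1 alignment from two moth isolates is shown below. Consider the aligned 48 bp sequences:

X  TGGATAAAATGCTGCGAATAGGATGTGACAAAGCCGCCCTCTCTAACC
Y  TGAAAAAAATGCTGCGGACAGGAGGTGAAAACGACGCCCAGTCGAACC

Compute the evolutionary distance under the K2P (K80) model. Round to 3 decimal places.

0.274

Of 48 sites, 3 differences are transitions and 8 are transversions, so P = 3/48 = 0.0625 and Q = 8/48 ≈ 0.166667.
Under the Kimura two-parameter model, d = −½ ln(1 − 2P − Q) − ¼ ln(1 − 2Q).
1 − 2P − Q = 0.708333, giving −½ ln(0.708333) = 0.172420.
1 − 2Q = 0.666666, giving −¼ ln(0.666666) = 0.101367.
d = 0.172420 + 0.101367 = 0.273787.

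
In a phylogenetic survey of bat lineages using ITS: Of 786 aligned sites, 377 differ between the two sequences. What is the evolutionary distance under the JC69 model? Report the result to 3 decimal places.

p = 377/786 ≈ 0.479644.
d = −(3/4) ln(1 − 4p/3) = −0.75 ln(1 − 0.639525) = −0.75 ln(0.360475)
  = −0.75 × (-1.020333) = 0.765250 substitutions/site.

0.765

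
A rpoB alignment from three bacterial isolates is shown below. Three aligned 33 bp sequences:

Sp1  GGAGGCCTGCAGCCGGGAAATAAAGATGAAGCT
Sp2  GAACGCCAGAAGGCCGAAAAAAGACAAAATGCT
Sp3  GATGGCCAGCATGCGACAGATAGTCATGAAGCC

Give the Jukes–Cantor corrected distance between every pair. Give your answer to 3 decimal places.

d(Sp1,Sp2) = 0.559, d(Sp1,Sp3) = 0.497, d(Sp2,Sp3) = 0.625

Sp1–Sp2: 13/33 sites differ → p ≈ 0.393939, d = −0.75 ln(1 − 0.525252) = 0.558728 ≈ 0.559.
Sp1–Sp3: 12/33 sites differ → p ≈ 0.363636, d = −0.75 ln(1 − 0.484848) = 0.497470 ≈ 0.497.
Sp2–Sp3: 14/33 sites differ → p ≈ 0.424242, d = −0.75 ln(1 − 0.565656) = 0.625439 ≈ 0.625.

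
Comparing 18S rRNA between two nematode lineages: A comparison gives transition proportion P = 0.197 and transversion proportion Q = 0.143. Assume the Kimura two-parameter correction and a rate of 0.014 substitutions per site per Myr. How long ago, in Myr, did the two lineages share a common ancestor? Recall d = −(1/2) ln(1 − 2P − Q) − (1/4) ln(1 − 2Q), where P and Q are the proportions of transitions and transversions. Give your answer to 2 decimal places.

Under the Kimura two-parameter model, d = −½ ln(1 − 2P − Q) − ¼ ln(1 − 2Q).
1 − 2P − Q = 0.463, giving −½ ln(0.463) = 0.385014.
1 − 2Q = 0.714, giving −¼ ln(0.714) = 0.084218.
d = 0.385014 + 0.084218 = 0.469232.
Under a molecular clock d = 2μt, so t = d/(2μ) = 0.469232 / (2 × 0.014) = 16.76 Myr.

16.76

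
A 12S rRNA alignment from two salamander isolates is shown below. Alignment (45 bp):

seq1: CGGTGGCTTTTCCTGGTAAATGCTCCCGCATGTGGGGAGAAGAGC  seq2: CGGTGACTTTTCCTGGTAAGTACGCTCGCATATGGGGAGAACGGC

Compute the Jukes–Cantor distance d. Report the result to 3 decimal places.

0.203

The sequences differ at 8 of 45 sites (6, 20, 22, 24, 26, 32, 42, 43), so p = 8/45 ≈ 0.177778.
d = −(3/4) ln(1 − 4p/3) = −0.75 ln(1 − 0.237037) = −0.75 ln(0.762963)
  = −0.75 × (-0.270546) = 0.202910 substitutions/site.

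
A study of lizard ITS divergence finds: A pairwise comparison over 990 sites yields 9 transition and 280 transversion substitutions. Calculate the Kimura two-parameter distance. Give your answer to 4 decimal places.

0.3875

P = 9/990 ≈ 0.009091 and Q = 280/990 ≈ 0.282828.
Under the Kimura two-parameter model, d = −½ ln(1 − 2P − Q) − ¼ ln(1 − 2Q).
1 − 2P − Q = 0.69899, giving −½ ln(0.69899) = 0.179059.
1 − 2Q = 0.434344, giving −¼ ln(0.434344) = 0.208480.
d = 0.179059 + 0.208480 = 0.387539.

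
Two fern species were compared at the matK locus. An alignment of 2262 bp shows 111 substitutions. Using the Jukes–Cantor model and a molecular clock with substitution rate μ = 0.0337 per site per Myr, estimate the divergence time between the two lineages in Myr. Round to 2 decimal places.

0.75

p = 111/2262 ≈ 0.049072.
d = −(3/4) ln(1 − 4p/3) = −0.75 ln(1 − 0.065429) = −0.75 ln(0.934571)
  = −0.75 × (-0.067668) = 0.050751 substitutions/site.
Under a molecular clock d = 2μt, so t = d/(2μ) = 0.050751 / (2 × 0.0337) = 0.75 Myr.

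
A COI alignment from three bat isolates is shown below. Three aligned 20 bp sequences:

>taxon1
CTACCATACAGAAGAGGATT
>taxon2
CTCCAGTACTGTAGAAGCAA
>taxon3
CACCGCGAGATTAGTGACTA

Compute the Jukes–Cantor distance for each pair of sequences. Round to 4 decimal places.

taxon1–taxon2: 9/20 sites differ → p = 0.45, d = −0.75 ln(1 − 0.6) = 0.687218 ≈ 0.6872.
taxon1–taxon3: 12/20 sites differ → p = 0.6, d = −0.75 ln(1 − 0.8) = 1.207078 ≈ 1.2071.
taxon2–taxon3: 11/20 sites differ → p = 0.55, d = −0.75 ln(1 − 0.733333) = 0.991316 ≈ 0.9913.

d(taxon1,taxon2) = 0.6872, d(taxon1,taxon3) = 1.2071, d(taxon2,taxon3) = 0.9913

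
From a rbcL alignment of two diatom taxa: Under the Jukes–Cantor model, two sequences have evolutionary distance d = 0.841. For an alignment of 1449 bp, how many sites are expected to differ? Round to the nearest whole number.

Invert JC69: p = (3/4)(1 − e^(−4d/3)) = 0.75 × (1 − e^(-1.121333)) = 0.75 × (1 − 0.325845) = 0.505616.
Expected differing sites = pL ≈ 0.505616 × 1449 = 732.637584 ≈ 733.

733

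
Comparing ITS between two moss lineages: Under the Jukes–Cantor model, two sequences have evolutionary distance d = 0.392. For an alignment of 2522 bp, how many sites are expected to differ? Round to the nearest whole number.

Invert JC69: p = (3/4)(1 − e^(−4d/3)) = 0.75 × (1 − e^(-0.522667)) = 0.75 × (1 − 0.592937) = 0.305297.
Expected differing sites = pL ≈ 0.305297 × 2522 = 769.959034 ≈ 770.

770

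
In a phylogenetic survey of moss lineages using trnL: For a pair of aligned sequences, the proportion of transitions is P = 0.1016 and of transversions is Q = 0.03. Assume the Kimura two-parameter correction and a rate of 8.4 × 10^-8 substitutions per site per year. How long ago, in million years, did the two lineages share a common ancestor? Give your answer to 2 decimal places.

Under the Kimura two-parameter model, d = −½ ln(1 − 2P − Q) − ¼ ln(1 − 2Q).
1 − 2P − Q = 0.7668, giving −½ ln(0.7668) = 0.132765.
1 − 2Q = 0.94, giving −¼ ln(0.94) = 0.015469.
d = 0.132765 + 0.015469 = 0.148234.
Under a molecular clock d = 2μt, so t = d/(2μ) = 0.148234 / (2 × 8.4 × 10^-8) = 0.88 million years.

0.88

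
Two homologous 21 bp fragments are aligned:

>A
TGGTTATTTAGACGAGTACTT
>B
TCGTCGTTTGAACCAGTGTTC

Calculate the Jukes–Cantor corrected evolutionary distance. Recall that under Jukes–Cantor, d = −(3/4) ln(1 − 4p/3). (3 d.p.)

The sequences differ at 9 of 21 sites (2, 5, 6, 10, 11, 14, 18, 19, 21), so p = 9/21 ≈ 0.428571.
d = −(3/4) ln(1 − 4p/3) = −0.75 ln(1 − 0.571428) = −0.75 ln(0.428572)
  = −0.75 × (-0.847297) = 0.635473 substitutions/site.

0.635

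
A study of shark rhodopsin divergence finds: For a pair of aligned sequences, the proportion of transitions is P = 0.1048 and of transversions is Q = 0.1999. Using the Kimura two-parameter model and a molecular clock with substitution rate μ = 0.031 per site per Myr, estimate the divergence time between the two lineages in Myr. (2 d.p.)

Under the Kimura two-parameter model, d = −½ ln(1 − 2P − Q) − ¼ ln(1 − 2Q).
1 − 2P − Q = 0.5905, giving −½ ln(0.5905) = 0.263393.
1 − 2Q = 0.6002, giving −¼ ln(0.6002) = 0.127623.
d = 0.263393 + 0.127623 = 0.391016.
Under a molecular clock d = 2μt, so t = d/(2μ) = 0.391016 / (2 × 0.031) = 6.31 Myr.

6.31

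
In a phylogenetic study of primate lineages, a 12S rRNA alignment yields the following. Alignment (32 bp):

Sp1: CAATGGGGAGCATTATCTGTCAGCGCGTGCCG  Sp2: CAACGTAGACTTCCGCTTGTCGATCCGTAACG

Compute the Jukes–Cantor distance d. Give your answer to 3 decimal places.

The sequences differ at 17 of 32 sites, so p = 17/32 = 0.53125.
d = −(3/4) ln(1 − 4p/3) = −0.75 ln(1 − 0.708333) = −0.75 ln(0.291667)
  = −0.75 × (-1.232143) = 0.924107 substitutions/site.

0.924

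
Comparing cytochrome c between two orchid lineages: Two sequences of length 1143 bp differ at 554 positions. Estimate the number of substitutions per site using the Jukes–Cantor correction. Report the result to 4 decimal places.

p = 554/1143 ≈ 0.484689.
d = −(3/4) ln(1 − 4p/3) = −0.75 ln(1 − 0.646252) = −0.75 ln(0.353748)
  = −0.75 × (-1.039170) = 0.779378 substitutions/site.

0.7794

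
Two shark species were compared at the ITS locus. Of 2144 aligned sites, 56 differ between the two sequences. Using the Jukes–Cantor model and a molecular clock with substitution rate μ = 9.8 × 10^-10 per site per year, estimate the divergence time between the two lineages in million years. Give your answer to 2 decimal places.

p = 56/2144 ≈ 0.026119.
d = −(3/4) ln(1 − 4p/3) = −0.75 ln(1 − 0.034825) = −0.75 ln(0.965175)
  = −0.75 × (-0.035446) = 0.026585 substitutions/site.
Under a molecular clock d = 2μt, so t = d/(2μ) = 0.026585 / (2 × 9.8 × 10^-10) = 13.56 million years.

13.56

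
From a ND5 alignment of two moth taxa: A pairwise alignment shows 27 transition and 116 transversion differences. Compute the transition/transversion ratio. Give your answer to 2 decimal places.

R = 27/116 = 0.232758… ≈ 0.23 (to 2 d.p.).

0.23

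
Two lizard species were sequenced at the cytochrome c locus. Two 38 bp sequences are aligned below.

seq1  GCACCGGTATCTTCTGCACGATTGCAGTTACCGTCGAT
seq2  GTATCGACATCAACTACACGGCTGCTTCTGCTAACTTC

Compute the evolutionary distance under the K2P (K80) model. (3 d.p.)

0.961

Of 38 sites, 12 differences are transitions and 7 are transversions, so P = 12/38 ≈ 0.315789 and Q = 7/38 ≈ 0.184211.
Under the Kimura two-parameter model, d = −½ ln(1 − 2P − Q) − ¼ ln(1 − 2Q).
1 − 2P − Q = 0.184211, giving −½ ln(0.184211) = 0.845837.
1 − 2Q = 0.631578, giving −¼ ln(0.631578) = 0.114883.
d = 0.845837 + 0.114883 = 0.960720.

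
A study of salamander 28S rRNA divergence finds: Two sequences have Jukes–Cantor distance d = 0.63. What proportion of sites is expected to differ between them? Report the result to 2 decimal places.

0.43

p = (3/4)(1 − e^(−4d/3)) = 0.75 × (1 − e^(-0.84)) = 0.75 × (1 − 0.431711) = 0.426217.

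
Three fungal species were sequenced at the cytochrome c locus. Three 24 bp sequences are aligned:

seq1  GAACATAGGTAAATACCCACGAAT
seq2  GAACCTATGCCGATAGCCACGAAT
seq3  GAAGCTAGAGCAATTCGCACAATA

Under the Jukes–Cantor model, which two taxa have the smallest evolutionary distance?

seq1–seq2: 6/24 differ, p = 0.250, d = 0.304.
seq1–seq3: 10/24 differ, p = 0.417, d = 0.608.
seq2–seq3: 11/24 differ, p = 0.458, d = 0.708.
The smallest distance is between seq1 and seq2.

seq1 and seq2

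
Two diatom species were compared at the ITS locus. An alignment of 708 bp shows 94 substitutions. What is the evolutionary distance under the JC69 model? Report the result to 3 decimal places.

p = 94/708 ≈ 0.132768.
d = −(3/4) ln(1 − 4p/3) = −0.75 ln(1 − 0.177024) = −0.75 ln(0.822976)
  = −0.75 × (-0.194828) = 0.146121 substitutions/site.

0.146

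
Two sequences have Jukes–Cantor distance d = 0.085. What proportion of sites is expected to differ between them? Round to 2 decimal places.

p = (3/4)(1 − e^(−4d/3)) = 0.75 × (1 − e^(-0.113333)) = 0.75 × (1 − 0.892853) = 0.080360.

0.08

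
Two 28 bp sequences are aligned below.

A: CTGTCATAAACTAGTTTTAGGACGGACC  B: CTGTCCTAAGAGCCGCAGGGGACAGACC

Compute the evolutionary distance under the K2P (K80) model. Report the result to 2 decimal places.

0.64

Of 28 sites, 4 differences are transitions and 8 are transversions, so P = 4/28 ≈ 0.142857 and Q = 8/28 ≈ 0.285714.
Under the Kimura two-parameter model, d = −½ ln(1 − 2P − Q) − ¼ ln(1 − 2Q).
1 − 2P − Q = 0.428572, giving −½ ln(0.428572) = 0.423648.
1 − 2Q = 0.428572, giving −¼ ln(0.428572) = 0.211824.
d = 0.423648 + 0.211824 = 0.635472.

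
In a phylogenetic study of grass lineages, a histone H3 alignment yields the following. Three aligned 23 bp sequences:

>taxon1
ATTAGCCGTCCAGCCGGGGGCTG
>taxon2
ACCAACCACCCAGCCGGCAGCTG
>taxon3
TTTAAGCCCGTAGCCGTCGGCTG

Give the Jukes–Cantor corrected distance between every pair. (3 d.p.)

taxon1–taxon2: 7/23 sites differ → p ≈ 0.304348, d = −0.75 ln(1 − 0.405797) = 0.390401 ≈ 0.390.
taxon1–taxon3: 9/23 sites differ → p ≈ 0.391304, d = −0.75 ln(1 − 0.521739) = 0.553199 ≈ 0.553.
taxon2–taxon3: 9/23 sites differ → p ≈ 0.391304, d = −0.75 ln(1 − 0.521739) = 0.553199 ≈ 0.553.

d(taxon1,taxon2) = 0.390, d(taxon1,taxon3) = 0.553, d(taxon2,taxon3) = 0.553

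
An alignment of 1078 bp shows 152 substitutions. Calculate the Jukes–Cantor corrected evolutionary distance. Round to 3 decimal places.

p = 152/1078 ≈ 0.141002.
d = −(3/4) ln(1 − 4p/3) = −0.75 ln(1 − 0.188003) = −0.75 ln(0.811997)
  = −0.75 × (-0.208259) = 0.156194 substitutions/site.

0.156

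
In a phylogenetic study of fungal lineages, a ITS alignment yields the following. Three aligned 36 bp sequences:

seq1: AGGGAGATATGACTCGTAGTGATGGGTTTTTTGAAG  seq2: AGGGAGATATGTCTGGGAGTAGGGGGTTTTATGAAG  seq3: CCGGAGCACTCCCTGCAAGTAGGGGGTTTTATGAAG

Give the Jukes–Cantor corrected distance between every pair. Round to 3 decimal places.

d(seq1,seq2) = 0.225, d(seq1,seq3) = 0.548, d(seq2,seq3) = 0.304

seq1–seq2: 7/36 sites differ → p ≈ 0.194444, d = −0.75 ln(1 − 0.259259) = 0.225078 ≈ 0.225.
seq1–seq3: 14/36 sites differ → p ≈ 0.388889, d = −0.75 ln(1 − 0.518519) = 0.548166 ≈ 0.548.
seq2–seq3: 9/36 sites differ → p = 0.25, d = −0.75 ln(1 − 0.333333) = 0.304098 ≈ 0.304.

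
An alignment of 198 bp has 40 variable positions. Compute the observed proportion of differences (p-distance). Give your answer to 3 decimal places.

p = 40/198 = 0.202020… ≈ 0.202 (to 3 d.p.).

0.202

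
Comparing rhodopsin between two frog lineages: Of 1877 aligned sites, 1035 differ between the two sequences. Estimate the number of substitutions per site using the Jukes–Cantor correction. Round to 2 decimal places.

1.00

p = 1035/1877 ≈ 0.551412.
d = −(3/4) ln(1 − 4p/3) = −0.75 ln(1 − 0.735216) = −0.75 ln(0.264784)
  = −0.75 × (-1.328841) = 0.996631 substitutions/site.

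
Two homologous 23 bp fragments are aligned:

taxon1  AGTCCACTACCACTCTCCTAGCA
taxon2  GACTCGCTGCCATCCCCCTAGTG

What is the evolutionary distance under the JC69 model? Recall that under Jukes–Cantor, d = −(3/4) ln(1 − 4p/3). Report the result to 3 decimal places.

The sequences differ at 11 of 23 sites, so p = 11/23 ≈ 0.478261.
d = −(3/4) ln(1 − 4p/3) = −0.75 ln(1 − 0.637681) = −0.75 ln(0.362319)
  = −0.75 × (-1.015230) = 0.761423 substitutions/site.

0.761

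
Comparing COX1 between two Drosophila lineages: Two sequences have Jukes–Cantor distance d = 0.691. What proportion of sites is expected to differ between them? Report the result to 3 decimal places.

p = (3/4)(1 − e^(−4d/3)) = 0.75 × (1 − e^(-0.921333)) = 0.75 × (1 − 0.397988) = 0.451509.

0.452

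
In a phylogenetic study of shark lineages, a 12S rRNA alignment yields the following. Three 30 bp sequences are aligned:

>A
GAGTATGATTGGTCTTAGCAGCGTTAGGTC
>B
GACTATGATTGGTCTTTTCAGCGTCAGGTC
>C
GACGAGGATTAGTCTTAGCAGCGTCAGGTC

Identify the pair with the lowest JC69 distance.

A and B

A–B: 4/30 differ, p = 0.133, d = 0.147.
A–C: 5/30 differ, p = 0.167, d = 0.188.
B–C: 5/30 differ, p = 0.167, d = 0.188.
The smallest distance is between A and B.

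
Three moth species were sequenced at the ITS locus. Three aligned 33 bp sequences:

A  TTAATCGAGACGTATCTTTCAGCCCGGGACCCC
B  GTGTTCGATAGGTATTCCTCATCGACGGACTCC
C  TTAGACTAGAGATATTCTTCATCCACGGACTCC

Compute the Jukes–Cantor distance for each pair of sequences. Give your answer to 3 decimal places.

A–B: 13/33 sites differ → p ≈ 0.393939, d = −0.75 ln(1 − 0.525252) = 0.558728 ≈ 0.559.
A–C: 11/33 sites differ → p ≈ 0.333333, d = −0.75 ln(1 − 0.444444) = 0.440839 ≈ 0.441.
B–C: 9/33 sites differ → p ≈ 0.272727, d = −0.75 ln(1 − 0.363636) = 0.338988 ≈ 0.339.

d(A,B) = 0.559, d(A,C) = 0.441, d(B,C) = 0.339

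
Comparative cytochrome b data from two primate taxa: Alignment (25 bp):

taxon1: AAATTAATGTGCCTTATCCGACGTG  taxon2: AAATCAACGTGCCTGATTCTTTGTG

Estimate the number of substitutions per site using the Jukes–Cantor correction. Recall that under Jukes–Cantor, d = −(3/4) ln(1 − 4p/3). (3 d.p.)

0.351

The sequences differ at 7 of 25 sites (5, 8, 15, 18, 20, 21, 22), so p = 7/25 = 0.28.
d = −(3/4) ln(1 − 4p/3) = −0.75 ln(1 − 0.373333) = −0.75 ln(0.626667)
  = −0.75 × (-0.467340) = 0.350505 substitutions/site.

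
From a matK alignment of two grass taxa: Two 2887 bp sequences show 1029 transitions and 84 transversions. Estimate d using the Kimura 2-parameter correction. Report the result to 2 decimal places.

0.69

P = 1029/2887 ≈ 0.356425 and Q = 84/2887 ≈ 0.029096.
Under the Kimura two-parameter model, d = −½ ln(1 − 2P − Q) − ¼ ln(1 − 2Q).
1 − 2P − Q = 0.258054, giving −½ ln(0.258054) = 0.677293.
1 − 2Q = 0.941808, giving −¼ ln(0.941808) = 0.014988.
d = 0.677293 + 0.014988 = 0.692281.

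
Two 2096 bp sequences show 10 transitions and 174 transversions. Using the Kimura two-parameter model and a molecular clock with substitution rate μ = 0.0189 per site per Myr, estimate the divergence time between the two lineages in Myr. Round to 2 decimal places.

2.49

P = 10/2096 ≈ 0.004771 and Q = 174/2096 ≈ 0.083015.
Under the Kimura two-parameter model, d = −½ ln(1 − 2P − Q) − ¼ ln(1 − 2Q).
1 − 2P − Q = 0.907443, giving −½ ln(0.907443) = 0.048562.
1 − 2Q = 0.83397, giving −¼ ln(0.83397) = 0.045389.
d = 0.048562 + 0.045389 = 0.093951.
Under a molecular clock d = 2μt, so t = d/(2μ) = 0.093951 / (2 × 0.0189) = 2.49 Myr.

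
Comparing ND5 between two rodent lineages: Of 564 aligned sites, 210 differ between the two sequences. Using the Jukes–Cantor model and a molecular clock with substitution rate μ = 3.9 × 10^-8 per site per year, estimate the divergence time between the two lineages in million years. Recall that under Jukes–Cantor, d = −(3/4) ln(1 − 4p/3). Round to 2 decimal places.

p = 210/564 ≈ 0.37234.
d = −(3/4) ln(1 − 4p/3) = −0.75 ln(1 − 0.496453) = −0.75 ln(0.503547)
  = −0.75 × (-0.686078) = 0.514559 substitutions/site.
Under a molecular clock d = 2μt, so t = d/(2μ) = 0.514559 / (2 × 3.9 × 10^-8) = 6.60 million years.

6.60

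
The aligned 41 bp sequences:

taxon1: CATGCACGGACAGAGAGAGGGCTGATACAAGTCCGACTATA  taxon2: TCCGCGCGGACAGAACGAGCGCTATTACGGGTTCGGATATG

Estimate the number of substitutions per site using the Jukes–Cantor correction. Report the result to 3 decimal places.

0.502

The sequences differ at 15 of 41 sites, so p = 15/41 ≈ 0.365854.
d = −(3/4) ln(1 − 4p/3) = −0.75 ln(1 − 0.487805) = −0.75 ln(0.512195)
  = −0.75 × (-0.669050) = 0.501788 substitutions/site.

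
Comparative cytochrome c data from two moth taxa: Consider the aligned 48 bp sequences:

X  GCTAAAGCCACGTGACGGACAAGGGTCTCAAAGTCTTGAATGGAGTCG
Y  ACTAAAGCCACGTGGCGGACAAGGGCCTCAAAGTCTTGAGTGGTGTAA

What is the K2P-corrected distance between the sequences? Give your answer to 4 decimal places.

0.1656

Of 48 sites, 5 differences are transitions and 2 are transversions, so P = 5/48 ≈ 0.104167 and Q = 2/48 ≈ 0.041667.
Under the Kimura two-parameter model, d = −½ ln(1 − 2P − Q) − ¼ ln(1 − 2Q).
1 − 2P − Q = 0.749999, giving −½ ln(0.749999) = 0.143842.
1 − 2Q = 0.916666, giving −¼ ln(0.916666) = 0.021753.
d = 0.143842 + 0.021753 = 0.165595.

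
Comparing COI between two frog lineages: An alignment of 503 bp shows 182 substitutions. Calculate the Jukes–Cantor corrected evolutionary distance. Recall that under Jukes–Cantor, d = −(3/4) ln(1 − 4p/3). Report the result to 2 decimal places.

0.49

p = 182/503 ≈ 0.361829.
d = −(3/4) ln(1 − 4p/3) = −0.75 ln(1 − 0.482439) = −0.75 ln(0.517561)
  = −0.75 × (-0.658628) = 0.493971 substitutions/site.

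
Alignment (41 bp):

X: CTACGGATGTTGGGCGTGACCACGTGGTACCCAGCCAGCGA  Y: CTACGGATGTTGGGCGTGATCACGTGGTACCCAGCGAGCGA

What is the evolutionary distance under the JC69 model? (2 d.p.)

0.05

The sequences differ at 2 of 41 sites (20, 36), so p = 2/41 ≈ 0.04878.
d = −(3/4) ln(1 − 4p/3) = −0.75 ln(1 − 0.06504) = −0.75 ln(0.93496)
  = −0.75 × (-0.067252) = 0.050439 substitutions/site.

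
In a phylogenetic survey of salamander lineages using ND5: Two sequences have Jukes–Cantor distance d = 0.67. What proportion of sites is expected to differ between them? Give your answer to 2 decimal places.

p = (3/4)(1 − e^(−4d/3)) = 0.75 × (1 − e^(-0.893333)) = 0.75 × (1 − 0.409289) = 0.443033.

0.44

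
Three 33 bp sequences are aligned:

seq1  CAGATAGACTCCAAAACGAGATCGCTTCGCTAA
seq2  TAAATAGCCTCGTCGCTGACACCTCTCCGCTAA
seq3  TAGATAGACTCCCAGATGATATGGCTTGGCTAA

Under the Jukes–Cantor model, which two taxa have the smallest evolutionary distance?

seq1 and seq3

seq1–seq2: 13/33 differ, p = 0.394, d = 0.559.
seq1–seq3: 7/33 differ, p = 0.212, d = 0.249.
seq2–seq3: 12/33 differ, p = 0.364, d = 0.497.
The smallest distance is between seq1 and seq3.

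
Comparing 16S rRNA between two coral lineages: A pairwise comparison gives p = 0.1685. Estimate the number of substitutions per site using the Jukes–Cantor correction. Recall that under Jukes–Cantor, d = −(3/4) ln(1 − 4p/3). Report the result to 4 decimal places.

d = −(3/4) ln(1 − 4p/3) = −0.75 ln(1 − 0.224667) = −0.75 ln(0.775333)
  = −0.75 × (-0.254463) = 0.190847 substitutions/site.

0.1908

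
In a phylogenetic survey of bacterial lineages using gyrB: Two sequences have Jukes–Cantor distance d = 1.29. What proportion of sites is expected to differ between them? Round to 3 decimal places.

p = (3/4)(1 − e^(−4d/3)) = 0.75 × (1 − e^(-1.72)) = 0.75 × (1 − 0.179066) = 0.615701.

0.616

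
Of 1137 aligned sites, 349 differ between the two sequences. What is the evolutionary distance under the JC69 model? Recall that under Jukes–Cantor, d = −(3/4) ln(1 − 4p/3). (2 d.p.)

0.39

p = 349/1137 ≈ 0.306948.
d = −(3/4) ln(1 − 4p/3) = −0.75 ln(1 − 0.409264) = −0.75 ln(0.590736)
  = −0.75 × (-0.526386) = 0.394790 substitutions/site.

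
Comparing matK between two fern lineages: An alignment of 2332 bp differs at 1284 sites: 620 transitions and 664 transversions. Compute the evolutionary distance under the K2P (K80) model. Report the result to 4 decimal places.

1.0584

P = 620/2332 ≈ 0.265866 and Q = 664/2332 ≈ 0.284734.
Under the Kimura two-parameter model, d = −½ ln(1 − 2P − Q) − ¼ ln(1 − 2Q).
1 − 2P − Q = 0.183534, giving −½ ln(0.183534) = 0.847678.
1 − 2Q = 0.430532, giving −¼ ln(0.430532) = 0.210683.
d = 0.847678 + 0.210683 = 1.058361.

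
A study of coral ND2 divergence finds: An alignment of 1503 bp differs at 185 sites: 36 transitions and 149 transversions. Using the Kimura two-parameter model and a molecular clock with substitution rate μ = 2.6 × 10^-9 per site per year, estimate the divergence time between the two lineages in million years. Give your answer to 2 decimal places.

P = 36/1503 ≈ 0.023952 and Q = 149/1503 ≈ 0.099135.
Under the Kimura two-parameter model, d = −½ ln(1 − 2P − Q) − ¼ ln(1 − 2Q).
1 − 2P − Q = 0.852961, giving −½ ln(0.852961) = 0.079521.
1 − 2Q = 0.80173, giving −¼ ln(0.80173) = 0.055246.
d = 0.079521 + 0.055246 = 0.134767.
Under a molecular clock d = 2μt, so t = d/(2μ) = 0.134767 / (2 × 2.6 × 10^-9) = 25.92 million years.

25.92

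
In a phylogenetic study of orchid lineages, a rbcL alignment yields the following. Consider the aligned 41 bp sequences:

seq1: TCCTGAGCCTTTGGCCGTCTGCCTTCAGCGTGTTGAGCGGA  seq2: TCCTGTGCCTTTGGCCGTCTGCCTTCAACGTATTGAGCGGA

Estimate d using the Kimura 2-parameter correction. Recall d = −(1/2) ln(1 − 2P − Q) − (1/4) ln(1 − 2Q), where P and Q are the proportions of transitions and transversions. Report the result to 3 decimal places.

Of 41 sites, 2 differences are transitions and 1 are transversions, so P = 2/41 ≈ 0.04878 and Q = 1/41 ≈ 0.02439.
Under the Kimura two-parameter model, d = −½ ln(1 − 2P − Q) − ¼ ln(1 − 2Q).
1 − 2P − Q = 0.87805, giving −½ ln(0.87805) = 0.065026.
1 − 2Q = 0.95122, giving −¼ ln(0.95122) = 0.012502.
d = 0.065026 + 0.012502 = 0.077528.

0.078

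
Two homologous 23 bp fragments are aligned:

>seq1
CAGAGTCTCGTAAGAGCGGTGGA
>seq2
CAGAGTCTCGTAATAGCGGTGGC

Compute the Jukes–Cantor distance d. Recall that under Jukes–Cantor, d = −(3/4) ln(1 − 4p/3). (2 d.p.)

0.09

The sequences differ at 2 of 23 sites (14, 23), so p = 2/23 ≈ 0.086957.
d = −(3/4) ln(1 − 4p/3) = −0.75 ln(1 − 0.115943) = −0.75 ln(0.884057)
  = −0.75 × (-0.123234) = 0.092426 substitutions/site.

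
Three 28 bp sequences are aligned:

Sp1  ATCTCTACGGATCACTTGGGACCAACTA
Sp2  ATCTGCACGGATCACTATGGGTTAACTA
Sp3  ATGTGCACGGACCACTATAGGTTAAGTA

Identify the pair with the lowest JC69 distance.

Sp2 and Sp3

Sp1–Sp2: 7/28 differ, p = 0.250, d = 0.304.
Sp1–Sp3: 11/28 differ, p = 0.393, d = 0.556.
Sp2–Sp3: 4/28 differ, p = 0.143, d = 0.158.
The smallest distance is between Sp2 and Sp3.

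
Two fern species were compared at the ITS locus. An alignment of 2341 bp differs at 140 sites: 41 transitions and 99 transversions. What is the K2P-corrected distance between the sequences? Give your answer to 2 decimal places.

0.06

P = 41/2341 ≈ 0.017514 and Q = 99/2341 ≈ 0.04229.
Under the Kimura two-parameter model, d = −½ ln(1 − 2P − Q) − ¼ ln(1 − 2Q).
1 − 2P − Q = 0.922682, giving −½ ln(0.922682) = 0.040235.
1 − 2Q = 0.91542, giving −¼ ln(0.91542) = 0.022093.
d = 0.040235 + 0.022093 = 0.062328.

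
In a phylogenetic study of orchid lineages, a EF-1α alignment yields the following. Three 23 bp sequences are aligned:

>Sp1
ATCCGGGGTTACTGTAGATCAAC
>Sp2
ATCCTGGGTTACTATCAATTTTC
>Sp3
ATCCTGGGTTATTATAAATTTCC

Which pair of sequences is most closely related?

Sp2 and Sp3

Sp1–Sp2: 7/23 differ, p = 0.304, d = 0.390.
Sp1–Sp3: 7/23 differ, p = 0.304, d = 0.390.
Sp2–Sp3: 3/23 differ, p = 0.130, d = 0.143.
The smallest distance is between Sp2 and Sp3.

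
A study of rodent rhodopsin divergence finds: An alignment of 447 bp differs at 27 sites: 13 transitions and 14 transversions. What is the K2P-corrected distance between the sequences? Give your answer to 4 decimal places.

P = 13/447 ≈ 0.029083 and Q = 14/447 ≈ 0.03132.
Under the Kimura two-parameter model, d = −½ ln(1 − 2P − Q) − ¼ ln(1 − 2Q).
1 − 2P − Q = 0.910514, giving −½ ln(0.910514) = 0.046873.
1 − 2Q = 0.93736, giving −¼ ln(0.93736) = 0.016172.
d = 0.046873 + 0.016172 = 0.063045.

0.0630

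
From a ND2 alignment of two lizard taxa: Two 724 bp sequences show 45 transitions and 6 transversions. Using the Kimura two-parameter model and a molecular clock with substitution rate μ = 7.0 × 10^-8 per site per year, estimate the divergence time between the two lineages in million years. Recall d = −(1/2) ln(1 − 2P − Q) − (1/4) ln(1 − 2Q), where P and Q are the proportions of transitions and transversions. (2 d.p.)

P = 45/724 ≈ 0.062155 and Q = 6/724 ≈ 0.008287.
Under the Kimura two-parameter model, d = −½ ln(1 − 2P − Q) − ¼ ln(1 − 2Q).
1 − 2P − Q = 0.867403, giving −½ ln(0.867403) = 0.071126.
1 − 2Q = 0.983426, giving −¼ ln(0.983426) = 0.004178.
d = 0.071126 + 0.004178 = 0.075304.
Under a molecular clock d = 2μt, so t = d/(2μ) = 0.075304 / (2 × 7.0 × 10^-8) = 0.54 million years.

0.54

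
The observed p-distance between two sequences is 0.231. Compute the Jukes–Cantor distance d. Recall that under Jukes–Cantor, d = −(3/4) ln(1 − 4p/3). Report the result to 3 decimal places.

0.276

d = −(3/4) ln(1 − 4p/3) = −0.75 ln(1 − 0.308) = −0.75 ln(0.692)
  = −0.75 × (-0.368169) = 0.276127 substitutions/site.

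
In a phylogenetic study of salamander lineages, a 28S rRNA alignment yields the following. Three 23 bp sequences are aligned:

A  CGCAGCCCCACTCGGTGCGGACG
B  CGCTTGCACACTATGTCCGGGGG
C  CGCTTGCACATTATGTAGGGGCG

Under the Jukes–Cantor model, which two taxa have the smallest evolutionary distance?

A–B: 9/23 differ, p = 0.391, d = 0.553.
A–C: 10/23 differ, p = 0.435, d = 0.650.
B–C: 4/23 differ, p = 0.174, d = 0.198.
The smallest distance is between B and C.

B and C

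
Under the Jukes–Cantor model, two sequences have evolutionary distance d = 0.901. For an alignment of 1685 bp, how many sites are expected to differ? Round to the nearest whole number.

Invert JC69: p = (3/4)(1 − e^(−4d/3)) = 0.75 × (1 − e^(-1.201333)) = 0.75 × (1 − 0.300793) = 0.524405.
Expected differing sites = pL ≈ 0.524405 × 1685 = 883.622425 ≈ 884.

884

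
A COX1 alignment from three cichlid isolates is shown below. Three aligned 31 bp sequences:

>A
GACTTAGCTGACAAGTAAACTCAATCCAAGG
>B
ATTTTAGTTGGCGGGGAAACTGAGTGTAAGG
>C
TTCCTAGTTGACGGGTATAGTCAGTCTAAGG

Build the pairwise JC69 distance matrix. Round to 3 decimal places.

d(A,B) = 0.544, d(A,C) = 0.422, d(B,C) = 0.367

A–B: 12/31 sites differ → p ≈ 0.387097, d = −0.75 ln(1 − 0.516129) = 0.544453 ≈ 0.544.
A–C: 10/31 sites differ → p ≈ 0.322581, d = −0.75 ln(1 − 0.430108) = 0.421731 ≈ 0.422.
B–C: 9/31 sites differ → p ≈ 0.290323, d = −0.75 ln(1 − 0.387097) = 0.367161 ≈ 0.367.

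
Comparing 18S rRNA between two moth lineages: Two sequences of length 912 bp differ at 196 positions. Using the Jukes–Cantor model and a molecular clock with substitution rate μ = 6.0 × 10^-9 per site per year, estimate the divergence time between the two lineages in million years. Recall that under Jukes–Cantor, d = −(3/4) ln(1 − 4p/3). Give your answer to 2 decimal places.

p = 196/912 ≈ 0.214912.
d = −(3/4) ln(1 − 4p/3) = −0.75 ln(1 − 0.286549) = −0.75 ln(0.713451)
  = −0.75 × (-0.337642) = 0.253232 substitutions/site.
Under a molecular clock d = 2μt, so t = d/(2μ) = 0.253232 / (2 × 6.0 × 10^-9) = 21.10 million years.

21.10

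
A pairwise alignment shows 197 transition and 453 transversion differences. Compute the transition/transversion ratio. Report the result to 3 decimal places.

0.435

R = 197/453 = 0.434878… ≈ 0.435 (to 3 d.p.).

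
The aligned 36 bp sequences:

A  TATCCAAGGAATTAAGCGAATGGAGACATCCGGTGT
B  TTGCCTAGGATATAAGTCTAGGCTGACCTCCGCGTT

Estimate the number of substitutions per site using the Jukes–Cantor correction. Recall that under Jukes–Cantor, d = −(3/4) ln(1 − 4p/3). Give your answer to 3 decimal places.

0.608

The sequences differ at 15 of 36 sites, so p = 15/36 ≈ 0.416667.
d = −(3/4) ln(1 − 4p/3) = −0.75 ln(1 − 0.555556) = −0.75 ln(0.444444)
  = −0.75 × (-0.810931) = 0.608198 substitutions/site.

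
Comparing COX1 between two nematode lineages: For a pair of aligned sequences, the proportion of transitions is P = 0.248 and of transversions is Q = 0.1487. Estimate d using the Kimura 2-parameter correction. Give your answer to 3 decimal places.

Under the Kimura two-parameter model, d = −½ ln(1 − 2P − Q) − ¼ ln(1 − 2Q).
1 − 2P − Q = 0.3553, giving −½ ln(0.3553) = 0.517396.
1 − 2Q = 0.7026, giving −¼ ln(0.7026) = 0.088242.
d = 0.517396 + 0.088242 = 0.605638.

0.606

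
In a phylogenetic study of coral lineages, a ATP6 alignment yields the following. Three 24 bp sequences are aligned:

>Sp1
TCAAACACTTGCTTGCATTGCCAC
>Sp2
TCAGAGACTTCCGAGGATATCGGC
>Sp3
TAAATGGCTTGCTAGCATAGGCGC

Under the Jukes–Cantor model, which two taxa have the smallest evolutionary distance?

Sp1 and Sp3

Sp1–Sp2: 10/24 differ, p = 0.417, d = 0.608.
Sp1–Sp3: 8/24 differ, p = 0.333, d = 0.441.
Sp2–Sp3: 10/24 differ, p = 0.417, d = 0.608.
The smallest distance is between Sp1 and Sp3.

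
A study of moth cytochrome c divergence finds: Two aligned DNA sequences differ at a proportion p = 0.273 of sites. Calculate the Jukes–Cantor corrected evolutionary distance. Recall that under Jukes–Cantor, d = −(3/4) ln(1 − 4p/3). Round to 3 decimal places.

0.339

d = −(3/4) ln(1 − 4p/3) = −0.75 ln(1 − 0.364) = −0.75 ln(0.636)
  = −0.75 × (-0.452557) = 0.339418 substitutions/site.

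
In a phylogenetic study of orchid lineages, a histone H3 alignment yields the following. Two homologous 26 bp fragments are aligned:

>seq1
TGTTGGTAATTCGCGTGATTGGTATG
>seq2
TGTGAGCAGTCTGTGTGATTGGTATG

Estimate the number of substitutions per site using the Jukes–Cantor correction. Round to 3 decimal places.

The sequences differ at 7 of 26 sites (4, 5, 7, 9, 11, 12, 14), so p = 7/26 ≈ 0.269231.
d = −(3/4) ln(1 − 4p/3) = −0.75 ln(1 − 0.358975) = −0.75 ln(0.641025)
  = −0.75 × (-0.444687) = 0.333515 substitutions/site.

0.334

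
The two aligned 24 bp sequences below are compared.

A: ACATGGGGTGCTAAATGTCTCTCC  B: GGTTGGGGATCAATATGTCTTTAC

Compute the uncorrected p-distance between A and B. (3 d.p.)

0.375

The sequences differ at 9 of 24 positions (sites 1, 2, 3, 9, 10, 12, 14, 21, 23).
p = 9/24 = 0.375.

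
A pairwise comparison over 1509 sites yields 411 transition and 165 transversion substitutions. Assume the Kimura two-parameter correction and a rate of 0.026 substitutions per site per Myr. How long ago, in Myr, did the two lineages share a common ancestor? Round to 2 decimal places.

P = 411/1509 ≈ 0.272366 and Q = 165/1509 ≈ 0.109344.
Under the Kimura two-parameter model, d = −½ ln(1 − 2P − Q) − ¼ ln(1 − 2Q).
1 − 2P − Q = 0.345924, giving −½ ln(0.345924) = 0.530768.
1 − 2Q = 0.781312, giving −¼ ln(0.781312) = 0.061695.
d = 0.530768 + 0.061695 = 0.592463.
Under a molecular clock d = 2μt, so t = d/(2μ) = 0.592463 / (2 × 0.026) = 11.39 Myr.

11.39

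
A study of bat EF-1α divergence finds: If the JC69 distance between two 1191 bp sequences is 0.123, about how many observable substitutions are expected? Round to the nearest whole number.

135

Invert JC69: p = (3/4)(1 − e^(−4d/3)) = 0.75 × (1 − e^(-0.164)) = 0.75 × (1 − 0.848742) = 0.113444.
Expected differing sites = pL ≈ 0.113444 × 1191 = 135.111804 ≈ 135.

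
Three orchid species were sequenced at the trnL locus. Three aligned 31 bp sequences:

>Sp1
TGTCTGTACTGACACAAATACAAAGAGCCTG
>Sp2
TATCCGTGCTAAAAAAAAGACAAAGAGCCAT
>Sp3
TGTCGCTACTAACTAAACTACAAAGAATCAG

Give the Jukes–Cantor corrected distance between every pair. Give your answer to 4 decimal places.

d(Sp1,Sp2) = 0.3672, d(Sp1,Sp3) = 0.3672, d(Sp2,Sp3) = 0.4806

Sp1–Sp2: 9/31 sites differ → p ≈ 0.290323, d = −0.75 ln(1 − 0.387097) = 0.367161 ≈ 0.3672.
Sp1–Sp3: 9/31 sites differ → p ≈ 0.290323, d = −0.75 ln(1 − 0.387097) = 0.367161 ≈ 0.3672.
Sp2–Sp3: 11/31 sites differ → p ≈ 0.354839, d = −0.75 ln(1 − 0.473119) = 0.480585 ≈ 0.4806.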